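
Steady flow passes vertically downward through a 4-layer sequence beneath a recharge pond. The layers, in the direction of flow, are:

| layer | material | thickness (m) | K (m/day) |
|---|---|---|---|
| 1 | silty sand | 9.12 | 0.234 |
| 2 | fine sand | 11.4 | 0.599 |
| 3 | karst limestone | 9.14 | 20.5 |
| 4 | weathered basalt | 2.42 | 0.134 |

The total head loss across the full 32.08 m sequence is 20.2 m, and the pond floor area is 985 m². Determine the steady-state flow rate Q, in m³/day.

260

Flow is perpendicular to layering, so the layers act in series and the equivalent K is the thickness-weighted harmonic mean.
Total thickness L = 9.12 + 11.4 + 9.14 + 2.42 = 32.08 m.
Σ(b_i/K_i) = 9.12/0.234 + 11.4/0.599 + 9.14/20.5 + 2.42/0.134 = 76.51 d.
K_eq = L / Σ(b_i/K_i) = 32.08 / 76.51 = 0.4193 m/day.
Q = K_eq · A · (Δh/L) = 0.4193 × 985 × (20.2/32.08) = 260.1 m³/day.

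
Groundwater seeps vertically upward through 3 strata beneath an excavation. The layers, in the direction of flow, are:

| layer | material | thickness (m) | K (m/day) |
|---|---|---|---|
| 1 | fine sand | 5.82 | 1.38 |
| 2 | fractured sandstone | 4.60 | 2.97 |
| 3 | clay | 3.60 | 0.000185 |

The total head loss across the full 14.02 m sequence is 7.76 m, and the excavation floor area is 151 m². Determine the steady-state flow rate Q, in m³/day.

0.0602

Flow is perpendicular to layering, so the layers act in series and the equivalent K is the thickness-weighted harmonic mean.
Total thickness L = 5.82 + 4.60 + 3.60 = 14.02 m.
Σ(b_i/K_i) = 5.82/1.38 + 4.60/2.97 + 3.60/0.000185 = 19465 d.
K_eq = L / Σ(b_i/K_i) = 14.02 / 19465 = 0.0007203 m/day.
Q = K_eq · A · (Δh/L) = 0.0007203 × 151 × (7.76/14.02) = 0.06020 m³/day.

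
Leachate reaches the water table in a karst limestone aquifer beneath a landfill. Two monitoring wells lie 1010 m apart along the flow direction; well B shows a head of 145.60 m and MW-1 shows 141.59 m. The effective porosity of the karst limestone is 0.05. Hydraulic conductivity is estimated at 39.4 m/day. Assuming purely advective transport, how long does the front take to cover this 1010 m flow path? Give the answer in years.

0.884

Hydraulic gradient i = (145.60 − 141.59) / 1010 = 4.01 / 1010 = 0.003970.
Darcy flux q = K · i = 39.40 × 0.003970 = 0.1564 m/day.
Seepage velocity v = q / n_e = 0.1564 / 0.05 = 3.129 m/day.
Travel time t = L / v = 1010 / 3.129 = 322.8 days = 0.8839 years.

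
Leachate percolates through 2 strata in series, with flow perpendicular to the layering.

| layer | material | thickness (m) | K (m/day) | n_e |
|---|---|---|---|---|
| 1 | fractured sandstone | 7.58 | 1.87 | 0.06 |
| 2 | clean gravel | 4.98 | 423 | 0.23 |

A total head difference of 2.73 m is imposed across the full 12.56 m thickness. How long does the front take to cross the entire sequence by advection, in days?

2.38

With flow normal to the layers, continuity requires the same specific discharge q through every layer.
Σ(b_i/K_i) = 7.58/1.87 + 4.98/423 = 4.065 d.
q = Δh / Σ(b_i/K_i) = 2.73 / 4.065 = 0.6715 m/day.
In each layer the seepage velocity is v_i = q/n_i, so the layer transit time is t_i = b_i·n_i / q:
  layer 1 (fractured sandstone): t_1 = 7.58 × 0.06 / 0.6715 = 0.6772 d
  layer 2 (clean gravel): t_2 = 4.98 × 0.23 / 0.6715 = 1.706 d
Total t = Σ t_i = 2.383 days.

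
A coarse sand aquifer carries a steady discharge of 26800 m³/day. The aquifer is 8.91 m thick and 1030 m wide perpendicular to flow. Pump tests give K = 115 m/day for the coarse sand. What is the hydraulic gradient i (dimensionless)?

Cross-sectional area A = 1030 × 8.91 = 9177 m².
From Q = K·A·i, i = Q / (K·A) = 26800 / (115.0 × 9177) = 0.02539.

0.0254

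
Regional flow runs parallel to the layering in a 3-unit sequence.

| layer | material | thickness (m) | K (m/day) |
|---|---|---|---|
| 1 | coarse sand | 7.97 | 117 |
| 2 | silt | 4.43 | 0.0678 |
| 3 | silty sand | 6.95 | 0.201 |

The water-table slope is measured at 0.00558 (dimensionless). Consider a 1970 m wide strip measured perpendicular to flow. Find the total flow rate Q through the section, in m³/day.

10300

Flow is parallel to layering, so each bed carries its own Darcy discharge and the transmissivities add.
Σ(K_i·b_i) = 117×7.97 + 0.0678×4.43 + 0.201×6.95 = 934.2 m²/day.
Hydraulic gradient i = 0.00558.
Q = Σ(K_i·b_i) · W · i = 934.2 × 1970 × 0.005580 = 10269 m³/day.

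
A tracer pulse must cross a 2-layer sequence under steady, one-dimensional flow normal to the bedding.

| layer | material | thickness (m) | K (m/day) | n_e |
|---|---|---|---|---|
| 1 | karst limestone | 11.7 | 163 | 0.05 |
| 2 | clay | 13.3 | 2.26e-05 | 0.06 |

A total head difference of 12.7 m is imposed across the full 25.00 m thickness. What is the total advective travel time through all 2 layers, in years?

175

With flow normal to the layers, continuity requires the same specific discharge q through every layer.
Σ(b_i/K_i) = 11.7/163 + 13.3/2.26e-05 = 5.885e+05 d.
q = Δh / Σ(b_i/K_i) = 12.7 / 5.885e+05 = 2.158e-05 m/day.
In each layer the seepage velocity is v_i = q/n_i, so the layer transit time is t_i = b_i·n_i / q:
  layer 1 (karst limestone): t_1 = 11.7 × 0.05 / 2.158e-05 = 27108 d
  layer 2 (clay): t_2 = 13.3 × 0.06 / 2.158e-05 = 36978 d
Total t = Σ t_i = 64086 days = 175.5 years.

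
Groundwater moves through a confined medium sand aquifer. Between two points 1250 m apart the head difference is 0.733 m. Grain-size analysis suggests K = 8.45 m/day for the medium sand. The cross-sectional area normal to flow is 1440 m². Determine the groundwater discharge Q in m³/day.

Hydraulic gradient i = Δh / L = 0.733 / 1250 = 0.0005864.
Darcy's law: Q = K · A · i = 8.450 × 1440 × 0.0005864 = 7.135 m³/day.

7.14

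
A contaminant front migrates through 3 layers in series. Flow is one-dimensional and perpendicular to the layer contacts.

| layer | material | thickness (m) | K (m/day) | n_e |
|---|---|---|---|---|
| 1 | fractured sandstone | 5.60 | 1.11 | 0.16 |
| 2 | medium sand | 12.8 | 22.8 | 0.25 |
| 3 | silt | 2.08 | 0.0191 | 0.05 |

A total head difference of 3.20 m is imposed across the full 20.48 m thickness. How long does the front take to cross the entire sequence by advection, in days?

150

With flow normal to the layers, continuity requires the same specific discharge q through every layer.
Σ(b_i/K_i) = 5.60/1.11 + 12.8/22.8 + 2.08/0.0191 = 114.5 d.
q = Δh / Σ(b_i/K_i) = 3.20 / 114.5 = 0.02795 m/day.
In each layer the seepage velocity is v_i = q/n_i, so the layer transit time is t_i = b_i·n_i / q:
  layer 1 (fractured sandstone): t_1 = 5.60 × 0.16 / 0.02795 = 32.06 d
  layer 2 (medium sand): t_2 = 12.8 × 0.25 / 0.02795 = 114.5 d
  layer 3 (silt): t_3 = 2.08 × 0.05 / 0.02795 = 3.721 d
Total t = Σ t_i = 150.3 days.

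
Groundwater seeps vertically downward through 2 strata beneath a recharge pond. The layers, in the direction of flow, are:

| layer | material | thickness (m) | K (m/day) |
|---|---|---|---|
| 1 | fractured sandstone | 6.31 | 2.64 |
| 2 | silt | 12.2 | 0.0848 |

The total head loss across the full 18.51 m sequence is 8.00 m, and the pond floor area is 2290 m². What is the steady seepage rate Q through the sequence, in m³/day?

Flow is perpendicular to layering, so the layers act in series and the equivalent K is the thickness-weighted harmonic mean.
Total thickness L = 6.31 + 12.2 = 18.51 m.
Σ(b_i/K_i) = 6.31/2.64 + 12.2/0.0848 = 146.3 d.
K_eq = L / Σ(b_i/K_i) = 18.51 / 146.3 = 0.1266 m/day.
Q = K_eq · A · (Δh/L) = 0.1266 × 2290 × (8.00/18.51) = 125.3 m³/day.

125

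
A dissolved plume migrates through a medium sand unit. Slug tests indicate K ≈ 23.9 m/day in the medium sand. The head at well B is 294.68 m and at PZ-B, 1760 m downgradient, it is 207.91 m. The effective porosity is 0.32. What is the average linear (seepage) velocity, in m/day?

3.68

Hydraulic gradient i = (294.68 − 207.91) / 1760 = 86.77 / 1760 = 0.04930.
Darcy flux q = K · i = 23.90 × 0.04930 = 1.178 m/day.
Seepage velocity v = q / n_e = 1.178 / 0.32 = 3.682 m/day.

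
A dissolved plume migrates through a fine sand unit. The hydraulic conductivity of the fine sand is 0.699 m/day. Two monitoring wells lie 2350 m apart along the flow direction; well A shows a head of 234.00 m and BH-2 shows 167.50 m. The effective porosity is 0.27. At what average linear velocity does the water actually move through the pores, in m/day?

Hydraulic gradient i = (234.00 − 167.50) / 2350 = 66.5 / 2350 = 0.02830.
Darcy flux q = K · i = 0.6990 × 0.02830 = 0.01978 m/day.
Seepage velocity v = q / n_e = 0.01978 / 0.27 = 0.07326 m/day.

0.0733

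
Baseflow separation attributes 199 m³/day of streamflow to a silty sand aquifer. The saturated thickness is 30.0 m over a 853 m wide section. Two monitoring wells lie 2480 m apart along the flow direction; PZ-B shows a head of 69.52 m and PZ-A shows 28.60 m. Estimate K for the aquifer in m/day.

Cross-sectional area A = 853 × 30.0 = 25590 m².
Hydraulic gradient i = (69.52 − 28.60) / 2480 = 40.92 / 2480 = 0.01650.
From Q = K·A·i, K = Q / (A·i) = 199 / (25590 × 0.01650) = 0.4713 m/day.

0.471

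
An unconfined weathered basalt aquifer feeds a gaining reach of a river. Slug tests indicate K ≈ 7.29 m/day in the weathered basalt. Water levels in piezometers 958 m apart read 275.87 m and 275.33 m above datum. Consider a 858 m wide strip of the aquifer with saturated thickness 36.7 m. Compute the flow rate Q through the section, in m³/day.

Cross-sectional area A = 858 × 36.7 = 31489 m².
Hydraulic gradient i = (275.87 − 275.33) / 958 = 0.54 / 958 = 0.0005637.
Darcy's law: Q = K · A · i = 7.290 × 31489 × 0.0005637 = 129.4 m³/day.

129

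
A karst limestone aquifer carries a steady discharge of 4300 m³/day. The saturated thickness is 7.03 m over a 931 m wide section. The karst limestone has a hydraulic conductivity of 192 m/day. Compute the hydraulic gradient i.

Cross-sectional area A = 931 × 7.03 = 6545 m².
From Q = K·A·i, i = Q / (K·A) = 4300 / (192.0 × 6545) = 0.003422.

0.00342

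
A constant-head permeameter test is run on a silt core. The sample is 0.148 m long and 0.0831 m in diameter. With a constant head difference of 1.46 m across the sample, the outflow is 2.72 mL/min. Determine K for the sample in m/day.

0.0732

Cross-sectional area A = π·(d/2)² = π × (0.0831/2)² = 0.005424 m².
Convert discharge: 2.72 mL/min = 4.533e-08 m³/s.
Darcy's law rearranged: K = Q·L / (A·Δh) = 4.533e-08 × 0.148 / (0.005424 × 1.46) = 8.473e-07 m/s = 0.07321 m/day.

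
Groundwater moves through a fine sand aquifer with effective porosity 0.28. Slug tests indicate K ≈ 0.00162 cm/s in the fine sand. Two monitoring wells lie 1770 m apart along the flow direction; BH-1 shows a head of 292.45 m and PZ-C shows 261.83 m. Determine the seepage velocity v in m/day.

Convert K: 0.00162 cm/s × 864 = 1.400 m/day.
Hydraulic gradient i = (292.45 − 261.83) / 1770 = 30.62 / 1770 = 0.01730.
Darcy flux q = K · i = 1.400 × 0.01730 = 0.02421 m/day.
Seepage velocity v = q / n_e = 0.02421 / 0.28 = 0.08648 m/day.

0.0865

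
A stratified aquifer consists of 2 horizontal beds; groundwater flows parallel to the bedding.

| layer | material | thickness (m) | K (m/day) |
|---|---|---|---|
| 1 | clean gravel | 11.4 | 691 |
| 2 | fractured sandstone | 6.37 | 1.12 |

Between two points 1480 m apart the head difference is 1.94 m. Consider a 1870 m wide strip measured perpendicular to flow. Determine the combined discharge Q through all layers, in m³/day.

Flow is parallel to layering, so each bed carries its own Darcy discharge and the transmissivities add.
Σ(K_i·b_i) = 691×11.4 + 1.12×6.37 = 7885 m²/day.
Hydraulic gradient i = Δh / L = 1.94 / 1480 = 0.001311.
Q = Σ(K_i·b_i) · W · i = 7885 × 1870 × 0.001311 = 19327 m³/day.

19300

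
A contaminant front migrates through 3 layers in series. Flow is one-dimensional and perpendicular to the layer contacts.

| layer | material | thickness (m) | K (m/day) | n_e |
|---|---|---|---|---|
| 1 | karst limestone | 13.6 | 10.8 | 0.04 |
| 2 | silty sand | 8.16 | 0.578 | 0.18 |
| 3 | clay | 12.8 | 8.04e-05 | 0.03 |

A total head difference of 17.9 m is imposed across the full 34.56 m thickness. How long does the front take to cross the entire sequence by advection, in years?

58.4

With flow normal to the layers, continuity requires the same specific discharge q through every layer.
Σ(b_i/K_i) = 13.6/10.8 + 8.16/0.578 + 12.8/8.04e-05 = 1.592e+05 d.
q = Δh / Σ(b_i/K_i) = 17.9 / 1.592e+05 = 0.0001124 m/day.
In each layer the seepage velocity is v_i = q/n_i, so the layer transit time is t_i = b_i·n_i / q:
  layer 1 (karst limestone): t_1 = 13.6 × 0.04 / 0.0001124 = 4839 d
  layer 2 (silty sand): t_2 = 8.16 × 0.18 / 0.0001124 = 13065 d
  layer 3 (clay): t_3 = 12.8 × 0.03 / 0.0001124 = 3416 d
Total t = Σ t_i = 21319 days = 58.37 years.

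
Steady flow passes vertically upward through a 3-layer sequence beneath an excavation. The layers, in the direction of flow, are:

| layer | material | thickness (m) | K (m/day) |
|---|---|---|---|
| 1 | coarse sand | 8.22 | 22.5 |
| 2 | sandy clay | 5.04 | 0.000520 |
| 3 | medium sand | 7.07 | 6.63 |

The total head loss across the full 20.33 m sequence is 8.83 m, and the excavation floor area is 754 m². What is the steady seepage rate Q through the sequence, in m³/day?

0.687

Flow is perpendicular to layering, so the layers act in series and the equivalent K is the thickness-weighted harmonic mean.
Total thickness L = 8.22 + 5.04 + 7.07 = 20.33 m.
Σ(b_i/K_i) = 8.22/22.5 + 5.04/0.000520 + 7.07/6.63 = 9694 d.
K_eq = L / Σ(b_i/K_i) = 20.33 / 9694 = 0.002097 m/day.
Q = K_eq · A · (Δh/L) = 0.002097 × 754 × (8.83/20.33) = 0.6868 m³/day.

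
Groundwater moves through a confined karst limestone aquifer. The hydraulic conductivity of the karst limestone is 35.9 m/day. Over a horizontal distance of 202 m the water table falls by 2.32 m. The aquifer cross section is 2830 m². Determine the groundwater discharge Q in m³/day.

Hydraulic gradient i = Δh / L = 2.32 / 202 = 0.01149.
Darcy's law: Q = K · A · i = 35.90 × 2830 × 0.01149 = 1167 m³/day.

1170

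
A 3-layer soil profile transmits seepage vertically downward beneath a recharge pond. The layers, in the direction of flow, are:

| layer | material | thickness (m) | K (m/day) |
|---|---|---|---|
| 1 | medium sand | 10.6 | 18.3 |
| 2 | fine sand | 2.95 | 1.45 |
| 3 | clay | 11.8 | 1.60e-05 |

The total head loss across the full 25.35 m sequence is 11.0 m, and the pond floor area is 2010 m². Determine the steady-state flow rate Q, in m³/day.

Flow is perpendicular to layering, so the layers act in series and the equivalent K is the thickness-weighted harmonic mean.
Total thickness L = 10.6 + 2.95 + 11.8 = 25.35 m.
Σ(b_i/K_i) = 10.6/18.3 + 2.95/1.45 + 11.8/1.60e-05 = 7.375e+05 d.
K_eq = L / Σ(b_i/K_i) = 25.35 / 7.375e+05 = 3.437e-05 m/day.
Q = K_eq · A · (Δh/L) = 3.437e-05 × 2010 × (11.0/25.35) = 0.02998 m³/day.

0.0300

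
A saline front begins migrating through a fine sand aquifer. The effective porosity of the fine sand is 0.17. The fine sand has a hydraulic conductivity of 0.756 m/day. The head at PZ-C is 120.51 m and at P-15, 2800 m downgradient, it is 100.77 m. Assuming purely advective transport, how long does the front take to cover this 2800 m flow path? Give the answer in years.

Hydraulic gradient i = (120.51 − 100.77) / 2800 = 19.74 / 2800 = 0.007050.
Darcy flux q = K · i = 0.7560 × 0.007050 = 0.005330 m/day.
Seepage velocity v = q / n_e = 0.005330 / 0.17 = 0.03135 m/day.
Travel time t = L / v = 2800 / 0.03135 = 89309 days = 244.5 years.

245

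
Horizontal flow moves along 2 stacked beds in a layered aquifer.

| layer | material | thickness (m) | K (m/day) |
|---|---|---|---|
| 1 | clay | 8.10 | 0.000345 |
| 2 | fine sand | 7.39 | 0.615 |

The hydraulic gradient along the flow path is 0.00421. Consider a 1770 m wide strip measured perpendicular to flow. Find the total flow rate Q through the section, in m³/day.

Flow is parallel to layering, so each bed carries its own Darcy discharge and the transmissivities add.
Σ(K_i·b_i) = 0.000345×8.10 + 0.615×7.39 = 4.548 m²/day.
Hydraulic gradient i = 0.00421.
Q = Σ(K_i·b_i) · W · i = 4.548 × 1770 × 0.004210 = 33.89 m³/day.

33.9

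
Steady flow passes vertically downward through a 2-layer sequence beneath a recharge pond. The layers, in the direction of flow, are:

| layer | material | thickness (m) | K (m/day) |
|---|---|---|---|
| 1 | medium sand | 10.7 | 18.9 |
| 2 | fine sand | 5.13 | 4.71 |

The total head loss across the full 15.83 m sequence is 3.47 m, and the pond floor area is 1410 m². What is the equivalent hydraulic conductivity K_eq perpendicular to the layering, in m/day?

Flow is perpendicular to layering, so the layers act in series and the equivalent K is the thickness-weighted harmonic mean.
Total thickness L = 10.7 + 5.13 = 15.83 m.
Σ(b_i/K_i) = 10.7/18.9 + 5.13/4.71 = 1.655 d.
K_eq = L / Σ(b_i/K_i) = 15.83 / 1.655 = 9.563 m/day.

9.56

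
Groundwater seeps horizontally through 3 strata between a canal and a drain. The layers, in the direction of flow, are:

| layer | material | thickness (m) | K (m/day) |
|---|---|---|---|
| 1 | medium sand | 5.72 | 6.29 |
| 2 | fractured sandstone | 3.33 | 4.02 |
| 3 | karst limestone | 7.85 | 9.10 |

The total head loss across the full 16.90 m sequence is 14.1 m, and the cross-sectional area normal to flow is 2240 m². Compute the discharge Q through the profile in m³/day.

Flow is perpendicular to layering, so the layers act in series and the equivalent K is the thickness-weighted harmonic mean.
Total thickness L = 5.72 + 3.33 + 7.85 = 16.90 m.
Σ(b_i/K_i) = 5.72/6.29 + 3.33/4.02 + 7.85/9.10 = 2.600 d.
K_eq = L / Σ(b_i/K_i) = 16.90 / 2.600 = 6.499 m/day.
Q = K_eq · A · (Δh/L) = 6.499 × 2240 × (14.1/16.90) = 12146 m³/day.

12100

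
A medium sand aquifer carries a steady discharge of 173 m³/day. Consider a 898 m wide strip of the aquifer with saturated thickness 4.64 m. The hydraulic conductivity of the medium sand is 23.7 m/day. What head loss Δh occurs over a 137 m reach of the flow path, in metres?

0.240

Cross-sectional area A = 898 × 4.64 = 4167 m².
From Q = K·A·i, i = Q / (K·A) = 173 / (23.70 × 4167) = 0.001752.
Head loss Δh = i · L = 0.001752 × 137 = 0.2400 m.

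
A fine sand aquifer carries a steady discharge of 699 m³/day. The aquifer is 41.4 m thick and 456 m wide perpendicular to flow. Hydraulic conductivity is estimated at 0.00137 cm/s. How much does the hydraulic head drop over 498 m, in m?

15.6

Convert K: 0.00137 cm/s × 864 = 1.184 m/day.
Cross-sectional area A = 456 × 41.4 = 18878 m².
From Q = K·A·i, i = Q / (K·A) = 699 / (1.184 × 18878) = 0.03128.
Head loss Δh = i · L = 0.03128 × 498 = 15.58 m.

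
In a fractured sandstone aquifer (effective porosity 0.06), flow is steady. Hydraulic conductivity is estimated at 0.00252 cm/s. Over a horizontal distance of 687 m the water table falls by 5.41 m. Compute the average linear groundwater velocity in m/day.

Convert K: 0.00252 cm/s × 864 = 2.177 m/day.
Hydraulic gradient i = Δh / L = 5.41 / 687 = 0.007875.
Darcy flux q = K · i = 2.177 × 0.007875 = 0.01715 m/day.
Seepage velocity v = q / n_e = 0.01715 / 0.06 = 0.2858 m/day.

0.286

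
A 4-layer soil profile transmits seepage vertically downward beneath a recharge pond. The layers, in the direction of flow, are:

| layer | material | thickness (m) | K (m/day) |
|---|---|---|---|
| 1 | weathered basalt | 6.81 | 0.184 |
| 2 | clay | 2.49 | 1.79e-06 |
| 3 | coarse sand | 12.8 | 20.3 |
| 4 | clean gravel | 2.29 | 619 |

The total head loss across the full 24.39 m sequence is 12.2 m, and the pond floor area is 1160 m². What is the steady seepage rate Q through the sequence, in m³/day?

Flow is perpendicular to layering, so the layers act in series and the equivalent K is the thickness-weighted harmonic mean.
Total thickness L = 6.81 + 2.49 + 12.8 + 2.29 = 24.39 m.
Σ(b_i/K_i) = 6.81/0.184 + 2.49/1.79e-06 + 12.8/20.3 + 2.29/619 = 1.391e+06 d.
K_eq = L / Σ(b_i/K_i) = 24.39 / 1.391e+06 = 1.753e-05 m/day.
Q = K_eq · A · (Δh/L) = 1.753e-05 × 1160 × (12.2/24.39) = 0.01017 m³/day.

0.0102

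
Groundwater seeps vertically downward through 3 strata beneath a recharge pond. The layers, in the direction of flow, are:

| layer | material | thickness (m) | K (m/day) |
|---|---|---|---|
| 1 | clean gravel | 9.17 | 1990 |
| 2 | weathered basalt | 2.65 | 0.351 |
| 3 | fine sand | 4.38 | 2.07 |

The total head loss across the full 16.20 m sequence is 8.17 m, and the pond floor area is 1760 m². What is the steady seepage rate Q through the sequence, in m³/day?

1490

Flow is perpendicular to layering, so the layers act in series and the equivalent K is the thickness-weighted harmonic mean.
Total thickness L = 9.17 + 2.65 + 4.38 = 16.20 m.
Σ(b_i/K_i) = 9.17/1990 + 2.65/0.351 + 4.38/2.07 = 9.670 d.
K_eq = L / Σ(b_i/K_i) = 16.20 / 9.670 = 1.675 m/day.
Q = K_eq · A · (Δh/L) = 1.675 × 1760 × (8.17/16.20) = 1487 m³/day.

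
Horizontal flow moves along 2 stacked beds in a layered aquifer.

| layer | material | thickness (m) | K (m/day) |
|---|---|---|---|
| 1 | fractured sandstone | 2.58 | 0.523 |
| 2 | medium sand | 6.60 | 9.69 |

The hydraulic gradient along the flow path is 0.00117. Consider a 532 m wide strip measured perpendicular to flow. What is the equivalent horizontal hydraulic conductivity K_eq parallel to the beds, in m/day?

7.11

Flow is parallel to layering, so each bed carries its own Darcy discharge and the transmissivities add.
Σ(K_i·b_i) = 0.523×2.58 + 9.69×6.60 = 65.30 m²/day.
Total thickness b = 9.180 m, so K_eq = Σ(K_i·b_i)/b = 7.114 m/day.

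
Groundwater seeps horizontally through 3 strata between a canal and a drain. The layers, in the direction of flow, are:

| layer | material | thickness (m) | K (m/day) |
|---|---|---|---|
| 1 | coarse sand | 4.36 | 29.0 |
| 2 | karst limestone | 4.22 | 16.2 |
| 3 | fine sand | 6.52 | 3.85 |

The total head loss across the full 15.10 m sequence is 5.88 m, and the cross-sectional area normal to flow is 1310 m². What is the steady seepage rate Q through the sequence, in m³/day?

Flow is perpendicular to layering, so the layers act in series and the equivalent K is the thickness-weighted harmonic mean.
Total thickness L = 4.36 + 4.22 + 6.52 = 15.10 m.
Σ(b_i/K_i) = 4.36/29.0 + 4.22/16.2 + 6.52/3.85 = 2.104 d.
K_eq = L / Σ(b_i/K_i) = 15.10 / 2.104 = 7.176 m/day.
Q = K_eq · A · (Δh/L) = 7.176 × 1310 × (5.88/15.10) = 3660 m³/day.

3660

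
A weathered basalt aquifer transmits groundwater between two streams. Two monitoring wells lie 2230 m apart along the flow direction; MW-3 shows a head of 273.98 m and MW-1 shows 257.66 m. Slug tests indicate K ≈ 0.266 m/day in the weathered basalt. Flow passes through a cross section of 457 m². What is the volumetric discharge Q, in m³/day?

Hydraulic gradient i = (273.98 − 257.66) / 2230 = 16.32 / 2230 = 0.007318.
Darcy's law: Q = K · A · i = 0.2660 × 457.0 × 0.007318 = 0.8896 m³/day.

0.890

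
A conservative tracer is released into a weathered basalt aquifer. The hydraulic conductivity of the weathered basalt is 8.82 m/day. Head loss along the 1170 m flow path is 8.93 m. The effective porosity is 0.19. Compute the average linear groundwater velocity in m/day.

Hydraulic gradient i = Δh / L = 8.93 / 1170 = 0.007632.
Darcy flux q = K · i = 8.820 × 0.007632 = 0.06732 m/day.
Seepage velocity v = q / n_e = 0.06732 / 0.19 = 0.3543 m/day.

0.354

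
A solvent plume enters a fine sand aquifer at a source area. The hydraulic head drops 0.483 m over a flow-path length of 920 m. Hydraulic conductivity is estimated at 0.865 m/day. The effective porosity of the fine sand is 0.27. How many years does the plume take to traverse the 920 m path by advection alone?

Hydraulic gradient i = Δh / L = 0.483 / 920 = 0.0005250.
Darcy flux q = K · i = 0.8650 × 0.0005250 = 0.0004541 m/day.
Seepage velocity v = q / n_e = 0.0004541 / 0.27 = 0.001682 m/day.
Travel time t = L / v = 920 / 0.001682 = 5.470e+05 days = 1498 years.

1500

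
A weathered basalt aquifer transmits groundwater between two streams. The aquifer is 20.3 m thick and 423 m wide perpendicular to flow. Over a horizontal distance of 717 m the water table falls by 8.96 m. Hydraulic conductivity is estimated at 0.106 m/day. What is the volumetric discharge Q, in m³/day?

11.4

Cross-sectional area A = 423 × 20.3 = 8587 m².
Hydraulic gradient i = Δh / L = 8.96 / 717 = 0.01250.
Darcy's law: Q = K · A · i = 0.1060 × 8587 × 0.01250 = 11.37 m³/day.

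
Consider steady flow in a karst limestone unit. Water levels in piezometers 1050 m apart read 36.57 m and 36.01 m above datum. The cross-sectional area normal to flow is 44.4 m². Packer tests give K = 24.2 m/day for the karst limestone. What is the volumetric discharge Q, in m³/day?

Hydraulic gradient i = (36.57 − 36.01) / 1050 = 0.56 / 1050 = 0.0005333.
Darcy's law: Q = K · A · i = 24.20 × 44.40 × 0.0005333 = 0.5731 m³/day.

0.573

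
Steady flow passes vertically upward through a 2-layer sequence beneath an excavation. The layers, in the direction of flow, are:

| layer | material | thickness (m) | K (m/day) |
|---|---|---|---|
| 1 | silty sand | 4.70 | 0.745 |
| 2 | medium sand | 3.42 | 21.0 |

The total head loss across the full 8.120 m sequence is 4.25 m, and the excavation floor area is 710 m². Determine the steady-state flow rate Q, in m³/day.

Flow is perpendicular to layering, so the layers act in series and the equivalent K is the thickness-weighted harmonic mean.
Total thickness L = 4.70 + 3.42 = 8.120 m.
Σ(b_i/K_i) = 4.70/0.745 + 3.42/21.0 = 6.472 d.
K_eq = L / Σ(b_i/K_i) = 8.120 / 6.472 = 1.255 m/day.
Q = K_eq · A · (Δh/L) = 1.255 × 710 × (4.25/8.120) = 466.3 m³/day.

466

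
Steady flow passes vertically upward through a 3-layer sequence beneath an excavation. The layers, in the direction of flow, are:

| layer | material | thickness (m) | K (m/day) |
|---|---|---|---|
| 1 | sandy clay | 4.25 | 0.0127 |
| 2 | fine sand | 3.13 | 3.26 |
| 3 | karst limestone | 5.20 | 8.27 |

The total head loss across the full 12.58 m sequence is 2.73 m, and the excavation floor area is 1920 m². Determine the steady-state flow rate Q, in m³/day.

Flow is perpendicular to layering, so the layers act in series and the equivalent K is the thickness-weighted harmonic mean.
Total thickness L = 4.25 + 3.13 + 5.20 = 12.58 m.
Σ(b_i/K_i) = 4.25/0.0127 + 3.13/3.26 + 5.20/8.27 = 336.2 d.
K_eq = L / Σ(b_i/K_i) = 12.58 / 336.2 = 0.03741 m/day.
Q = K_eq · A · (Δh/L) = 0.03741 × 1920 × (2.73/12.58) = 15.59 m³/day.

15.6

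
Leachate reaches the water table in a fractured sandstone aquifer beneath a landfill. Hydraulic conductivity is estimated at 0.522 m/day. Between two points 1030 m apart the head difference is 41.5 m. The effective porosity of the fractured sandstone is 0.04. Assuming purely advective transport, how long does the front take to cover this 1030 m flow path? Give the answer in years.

Hydraulic gradient i = Δh / L = 41.5 / 1030 = 0.04029.
Darcy flux q = K · i = 0.5220 × 0.04029 = 0.02103 m/day.
Seepage velocity v = q / n_e = 0.02103 / 0.04 = 0.5258 m/day.
Travel time t = L / v = 1030 / 0.5258 = 1959 days = 5.363 years.

5.36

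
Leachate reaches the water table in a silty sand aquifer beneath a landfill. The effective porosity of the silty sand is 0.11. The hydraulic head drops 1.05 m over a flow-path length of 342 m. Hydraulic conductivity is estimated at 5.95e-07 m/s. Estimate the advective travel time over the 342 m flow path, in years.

653

Convert K: 5.95e-07 m/s × 86400 = 0.05141 m/day.
Hydraulic gradient i = Δh / L = 1.05 / 342 = 0.003070.
Darcy flux q = K · i = 0.05141 × 0.003070 = 0.0001578 m/day.
Seepage velocity v = q / n_e = 0.0001578 / 0.11 = 0.001435 m/day.
Travel time t = L / v = 342 / 0.001435 = 2.384e+05 days = 652.6 years.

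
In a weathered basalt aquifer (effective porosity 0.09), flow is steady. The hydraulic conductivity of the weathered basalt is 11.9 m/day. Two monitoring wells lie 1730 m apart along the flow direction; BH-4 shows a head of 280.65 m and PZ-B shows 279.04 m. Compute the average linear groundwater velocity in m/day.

Hydraulic gradient i = (280.65 − 279.04) / 1730 = 1.61 / 1730 = 0.0009306.
Darcy flux q = K · i = 11.90 × 0.0009306 = 0.01107 m/day.
Seepage velocity v = q / n_e = 0.01107 / 0.09 = 0.1231 m/day.

0.123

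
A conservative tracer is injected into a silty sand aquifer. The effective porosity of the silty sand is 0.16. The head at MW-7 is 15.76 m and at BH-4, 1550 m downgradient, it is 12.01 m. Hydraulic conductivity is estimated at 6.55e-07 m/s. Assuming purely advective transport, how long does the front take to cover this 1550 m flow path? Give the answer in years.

Convert K: 6.55e-07 m/s × 86400 = 0.05659 m/day.
Hydraulic gradient i = (15.76 − 12.01) / 1550 = 3.75 / 1550 = 0.002419.
Darcy flux q = K · i = 0.05659 × 0.002419 = 0.0001369 m/day.
Seepage velocity v = q / n_e = 0.0001369 / 0.16 = 0.0008557 m/day.
Travel time t = L / v = 1550 / 0.0008557 = 1.811e+06 days = 4959 years.

4960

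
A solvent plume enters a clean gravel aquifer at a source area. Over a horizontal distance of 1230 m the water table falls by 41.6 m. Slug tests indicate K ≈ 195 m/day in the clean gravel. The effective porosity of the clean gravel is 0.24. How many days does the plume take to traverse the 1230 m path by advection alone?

44.8

Hydraulic gradient i = Δh / L = 41.6 / 1230 = 0.03382.
Darcy flux q = K · i = 195.0 × 0.03382 = 6.595 m/day.
Seepage velocity v = q / n_e = 6.595 / 0.24 = 27.48 m/day.
Travel time t = L / v = 1230 / 27.48 = 44.76 days.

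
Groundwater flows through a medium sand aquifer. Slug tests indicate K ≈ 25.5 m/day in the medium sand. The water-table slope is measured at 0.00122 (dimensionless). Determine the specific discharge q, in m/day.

Hydraulic gradient i = 0.00122.
Specific discharge q = K · i = 25.50 × 0.001220 = 0.03111 m/day.

0.0311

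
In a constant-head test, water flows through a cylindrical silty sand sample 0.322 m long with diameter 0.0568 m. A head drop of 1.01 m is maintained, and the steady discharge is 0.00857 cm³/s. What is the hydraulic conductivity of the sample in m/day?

0.0932

Cross-sectional area A = π·(d/2)² = π × (0.0568/2)² = 0.002534 m².
Convert discharge: 0.00857 cm³/s = 8.570e-09 m³/s.
Darcy's law rearranged: K = Q·L / (A·Δh) = 8.570e-09 × 0.322 / (0.002534 × 1.01) = 1.078e-06 m/s = 0.09316 m/day.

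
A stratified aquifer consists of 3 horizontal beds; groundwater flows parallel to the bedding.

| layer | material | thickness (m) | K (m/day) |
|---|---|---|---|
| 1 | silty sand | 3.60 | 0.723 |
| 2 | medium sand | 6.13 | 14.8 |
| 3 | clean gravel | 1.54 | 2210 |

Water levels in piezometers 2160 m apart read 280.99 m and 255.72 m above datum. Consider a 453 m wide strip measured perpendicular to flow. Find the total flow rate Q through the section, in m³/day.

18500

Flow is parallel to layering, so each bed carries its own Darcy discharge and the transmissivities add.
Σ(K_i·b_i) = 0.723×3.60 + 14.8×6.13 + 2210×1.54 = 3497 m²/day.
Hydraulic gradient i = (280.99 − 255.72) / 2160 = 25.27 / 2160 = 0.01170.
Q = Σ(K_i·b_i) · W · i = 3497 × 453 × 0.01170 = 18532 m³/day.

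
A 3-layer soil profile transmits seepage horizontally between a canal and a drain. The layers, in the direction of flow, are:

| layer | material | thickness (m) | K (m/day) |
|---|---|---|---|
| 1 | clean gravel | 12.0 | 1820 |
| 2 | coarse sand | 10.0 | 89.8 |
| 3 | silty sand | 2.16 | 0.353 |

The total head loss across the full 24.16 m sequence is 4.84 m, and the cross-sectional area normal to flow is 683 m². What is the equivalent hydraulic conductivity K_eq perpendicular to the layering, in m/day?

Flow is perpendicular to layering, so the layers act in series and the equivalent K is the thickness-weighted harmonic mean.
Total thickness L = 12.0 + 10.0 + 2.16 = 24.16 m.
Σ(b_i/K_i) = 12.0/1820 + 10.0/89.8 + 2.16/0.353 = 6.237 d.
K_eq = L / Σ(b_i/K_i) = 24.16 / 6.237 = 3.874 m/day.

3.87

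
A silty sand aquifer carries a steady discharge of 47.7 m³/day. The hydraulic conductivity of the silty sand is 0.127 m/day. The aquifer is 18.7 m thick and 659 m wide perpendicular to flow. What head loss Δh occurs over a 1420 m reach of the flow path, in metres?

Cross-sectional area A = 659 × 18.7 = 12323 m².
From Q = K·A·i, i = Q / (K·A) = 47.7 / (0.1270 × 12323) = 0.03048.
Head loss Δh = i · L = 0.03048 × 1420 = 43.28 m.

43.3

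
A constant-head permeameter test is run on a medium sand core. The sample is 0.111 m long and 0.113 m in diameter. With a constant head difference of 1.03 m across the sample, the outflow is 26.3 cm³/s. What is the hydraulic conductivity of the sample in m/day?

Cross-sectional area A = π·(d/2)² = π × (0.113/2)² = 0.01003 m².
Convert discharge: 26.3 cm³/s = 2.630e-05 m³/s.
Darcy's law rearranged: K = Q·L / (A·Δh) = 2.630e-05 × 0.111 / (0.01003 × 1.03) = 0.0002826 m/s = 24.42 m/day.

24.4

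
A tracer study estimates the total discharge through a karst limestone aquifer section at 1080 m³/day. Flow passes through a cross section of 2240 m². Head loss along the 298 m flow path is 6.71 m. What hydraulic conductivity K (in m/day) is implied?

Hydraulic gradient i = Δh / L = 6.71 / 298 = 0.02252.
From Q = K·A·i, K = Q / (A·i) = 1080 / (2240 × 0.02252) = 21.41 m/day.

21.4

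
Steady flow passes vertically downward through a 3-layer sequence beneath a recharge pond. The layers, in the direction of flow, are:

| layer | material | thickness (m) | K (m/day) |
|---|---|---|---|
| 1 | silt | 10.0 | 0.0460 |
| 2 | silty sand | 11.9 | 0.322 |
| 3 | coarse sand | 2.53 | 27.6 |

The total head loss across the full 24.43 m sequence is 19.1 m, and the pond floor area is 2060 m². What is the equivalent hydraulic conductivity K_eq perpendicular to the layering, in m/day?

Flow is perpendicular to layering, so the layers act in series and the equivalent K is the thickness-weighted harmonic mean.
Total thickness L = 10.0 + 11.9 + 2.53 = 24.43 m.
Σ(b_i/K_i) = 10.0/0.0460 + 11.9/0.322 + 2.53/27.6 = 254.4 d.
K_eq = L / Σ(b_i/K_i) = 24.43 / 254.4 = 0.09601 m/day.

0.0960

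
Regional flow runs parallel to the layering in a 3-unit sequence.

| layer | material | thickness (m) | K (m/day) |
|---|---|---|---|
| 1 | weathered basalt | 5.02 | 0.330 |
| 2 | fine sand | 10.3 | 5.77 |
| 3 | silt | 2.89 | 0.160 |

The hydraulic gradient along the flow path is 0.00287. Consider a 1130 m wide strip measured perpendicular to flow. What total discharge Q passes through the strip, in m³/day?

200

Flow is parallel to layering, so each bed carries its own Darcy discharge and the transmissivities add.
Σ(K_i·b_i) = 0.330×5.02 + 5.77×10.3 + 0.160×2.89 = 61.55 m²/day.
Hydraulic gradient i = 0.00287.
Q = Σ(K_i·b_i) · W · i = 61.55 × 1130 × 0.002870 = 199.6 m³/day.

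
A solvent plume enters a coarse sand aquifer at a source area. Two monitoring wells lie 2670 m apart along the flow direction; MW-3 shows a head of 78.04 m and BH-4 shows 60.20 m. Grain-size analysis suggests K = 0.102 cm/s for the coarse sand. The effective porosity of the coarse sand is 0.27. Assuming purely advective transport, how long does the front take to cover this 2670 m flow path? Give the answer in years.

Convert K: 0.102 cm/s × 864 = 88.13 m/day.
Hydraulic gradient i = (78.04 − 60.20) / 2670 = 17.84 / 2670 = 0.006682.
Darcy flux q = K · i = 88.13 × 0.006682 = 0.5888 m/day.
Seepage velocity v = q / n_e = 0.5888 / 0.27 = 2.181 m/day.
Travel time t = L / v = 2670 / 2.181 = 1224 days = 3.352 years.

3.35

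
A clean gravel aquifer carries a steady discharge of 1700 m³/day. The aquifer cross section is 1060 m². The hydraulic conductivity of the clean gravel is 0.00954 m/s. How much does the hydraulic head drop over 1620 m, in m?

Convert K: 0.00954 m/s × 86400 = 824.3 m/day.
From Q = K·A·i, i = Q / (K·A) = 1700 / (824.3 × 1060) = 0.001946.
Head loss Δh = i · L = 0.001946 × 1620 = 3.152 m.

3.15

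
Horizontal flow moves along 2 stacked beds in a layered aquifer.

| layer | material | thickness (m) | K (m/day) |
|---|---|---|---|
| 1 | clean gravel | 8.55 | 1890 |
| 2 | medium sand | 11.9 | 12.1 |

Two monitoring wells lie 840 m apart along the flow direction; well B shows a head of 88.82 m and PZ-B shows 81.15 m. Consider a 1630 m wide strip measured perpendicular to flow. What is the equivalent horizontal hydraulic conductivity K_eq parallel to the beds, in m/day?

Flow is parallel to layering, so each bed carries its own Darcy discharge and the transmissivities add.
Σ(K_i·b_i) = 1890×8.55 + 12.1×11.9 = 16303 m²/day.
Total thickness b = 20.45 m, so K_eq = Σ(K_i·b_i)/b = 797.2 m/day.

797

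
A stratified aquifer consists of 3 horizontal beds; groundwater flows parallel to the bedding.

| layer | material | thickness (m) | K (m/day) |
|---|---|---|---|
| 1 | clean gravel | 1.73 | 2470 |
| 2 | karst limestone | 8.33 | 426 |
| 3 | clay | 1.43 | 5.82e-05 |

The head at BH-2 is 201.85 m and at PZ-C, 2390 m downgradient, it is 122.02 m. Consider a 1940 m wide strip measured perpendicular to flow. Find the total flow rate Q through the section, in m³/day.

507000

Flow is parallel to layering, so each bed carries its own Darcy discharge and the transmissivities add.
Σ(K_i·b_i) = 2470×1.73 + 426×8.33 + 5.82e-05×1.43 = 7822 m²/day.
Hydraulic gradient i = (201.85 − 122.02) / 2390 = 79.83 / 2390 = 0.03340.
Q = Σ(K_i·b_i) · W · i = 7822 × 1940 × 0.03340 = 5.068e+05 m³/day.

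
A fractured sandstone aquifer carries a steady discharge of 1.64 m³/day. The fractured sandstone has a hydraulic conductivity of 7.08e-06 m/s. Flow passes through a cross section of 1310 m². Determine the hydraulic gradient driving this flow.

0.00205

Convert K: 7.08e-06 m/s × 86400 = 0.6117 m/day.
From Q = K·A·i, i = Q / (K·A) = 1.64 / (0.6117 × 1310) = 0.002047.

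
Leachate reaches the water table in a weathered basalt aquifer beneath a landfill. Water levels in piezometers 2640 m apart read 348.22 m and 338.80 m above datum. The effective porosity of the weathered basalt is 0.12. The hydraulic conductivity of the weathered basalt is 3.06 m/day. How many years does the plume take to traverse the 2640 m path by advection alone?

Hydraulic gradient i = (348.22 − 338.80) / 2640 = 9.42 / 2640 = 0.003568.
Darcy flux q = K · i = 3.060 × 0.003568 = 0.01092 m/day.
Seepage velocity v = q / n_e = 0.01092 / 0.12 = 0.09099 m/day.
Travel time t = L / v = 2640 / 0.09099 = 29015 days = 79.44 years.

79.4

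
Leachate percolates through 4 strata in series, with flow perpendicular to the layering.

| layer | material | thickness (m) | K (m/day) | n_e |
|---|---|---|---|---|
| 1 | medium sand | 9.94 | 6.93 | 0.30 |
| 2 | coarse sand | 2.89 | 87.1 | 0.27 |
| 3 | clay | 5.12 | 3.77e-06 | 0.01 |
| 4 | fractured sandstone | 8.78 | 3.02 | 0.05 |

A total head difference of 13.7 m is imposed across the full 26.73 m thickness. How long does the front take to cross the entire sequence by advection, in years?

With flow normal to the layers, continuity requires the same specific discharge q through every layer.
Σ(b_i/K_i) = 9.94/6.93 + 2.89/87.1 + 5.12/3.77e-06 + 8.78/3.02 = 1.358e+06 d.
q = Δh / Σ(b_i/K_i) = 13.7 / 1.358e+06 = 1.009e-05 m/day.
In each layer the seepage velocity is v_i = q/n_i, so the layer transit time is t_i = b_i·n_i / q:
  layer 1 (medium sand): t_1 = 9.94 × 0.30 / 1.009e-05 = 2.956e+05 d
  layer 2 (coarse sand): t_2 = 2.89 × 0.27 / 1.009e-05 = 77352 d
  layer 3 (clay): t_3 = 5.12 × 0.01 / 1.009e-05 = 5076 d
  layer 4 (fractured sandstone): t_4 = 8.78 × 0.05 / 1.009e-05 = 43519 d
Total t = Σ t_i = 4.216e+05 days = 1154 years.

1150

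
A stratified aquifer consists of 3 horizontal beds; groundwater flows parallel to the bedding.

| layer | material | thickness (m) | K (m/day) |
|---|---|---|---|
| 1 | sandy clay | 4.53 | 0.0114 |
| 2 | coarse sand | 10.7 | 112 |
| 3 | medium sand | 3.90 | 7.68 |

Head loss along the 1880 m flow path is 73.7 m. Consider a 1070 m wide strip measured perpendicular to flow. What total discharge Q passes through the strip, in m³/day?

51500

Flow is parallel to layering, so each bed carries its own Darcy discharge and the transmissivities add.
Σ(K_i·b_i) = 0.0114×4.53 + 112×10.7 + 7.68×3.90 = 1228 m²/day.
Hydraulic gradient i = Δh / L = 73.7 / 1880 = 0.03920.
Q = Σ(K_i·b_i) · W · i = 1228 × 1070 × 0.03920 = 51527 m³/day.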